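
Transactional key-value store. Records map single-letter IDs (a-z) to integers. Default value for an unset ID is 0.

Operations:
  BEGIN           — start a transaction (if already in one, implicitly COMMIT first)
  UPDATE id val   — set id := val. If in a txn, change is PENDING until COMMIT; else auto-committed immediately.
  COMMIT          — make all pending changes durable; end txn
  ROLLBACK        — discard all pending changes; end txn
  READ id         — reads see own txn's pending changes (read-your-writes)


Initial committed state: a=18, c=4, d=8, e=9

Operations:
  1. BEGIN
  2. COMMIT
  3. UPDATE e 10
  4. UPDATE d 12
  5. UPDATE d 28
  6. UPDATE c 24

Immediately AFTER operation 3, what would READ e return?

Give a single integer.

Initial committed: {a=18, c=4, d=8, e=9}
Op 1: BEGIN: in_txn=True, pending={}
Op 2: COMMIT: merged [] into committed; committed now {a=18, c=4, d=8, e=9}
Op 3: UPDATE e=10 (auto-commit; committed e=10)
After op 3: visible(e) = 10 (pending={}, committed={a=18, c=4, d=8, e=10})

Answer: 10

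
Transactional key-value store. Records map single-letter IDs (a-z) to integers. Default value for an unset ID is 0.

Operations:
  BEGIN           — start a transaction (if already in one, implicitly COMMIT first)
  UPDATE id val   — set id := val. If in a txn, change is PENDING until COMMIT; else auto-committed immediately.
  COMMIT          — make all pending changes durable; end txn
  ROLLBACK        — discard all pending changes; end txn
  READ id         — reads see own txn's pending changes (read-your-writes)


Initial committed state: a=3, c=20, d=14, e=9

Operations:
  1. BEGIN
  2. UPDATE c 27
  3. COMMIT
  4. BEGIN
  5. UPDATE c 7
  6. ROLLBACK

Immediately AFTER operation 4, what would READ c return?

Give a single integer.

Answer: 27

Derivation:
Initial committed: {a=3, c=20, d=14, e=9}
Op 1: BEGIN: in_txn=True, pending={}
Op 2: UPDATE c=27 (pending; pending now {c=27})
Op 3: COMMIT: merged ['c'] into committed; committed now {a=3, c=27, d=14, e=9}
Op 4: BEGIN: in_txn=True, pending={}
After op 4: visible(c) = 27 (pending={}, committed={a=3, c=27, d=14, e=9})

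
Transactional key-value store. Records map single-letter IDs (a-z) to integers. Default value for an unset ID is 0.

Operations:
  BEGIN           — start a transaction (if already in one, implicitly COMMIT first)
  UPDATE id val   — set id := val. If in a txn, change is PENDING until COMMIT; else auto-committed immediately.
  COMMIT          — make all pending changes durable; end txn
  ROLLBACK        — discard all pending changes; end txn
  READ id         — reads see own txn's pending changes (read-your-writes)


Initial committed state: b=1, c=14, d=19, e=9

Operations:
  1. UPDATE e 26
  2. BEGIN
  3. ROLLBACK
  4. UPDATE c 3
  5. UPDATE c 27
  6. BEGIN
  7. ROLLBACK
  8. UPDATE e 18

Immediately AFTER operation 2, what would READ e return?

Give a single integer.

Initial committed: {b=1, c=14, d=19, e=9}
Op 1: UPDATE e=26 (auto-commit; committed e=26)
Op 2: BEGIN: in_txn=True, pending={}
After op 2: visible(e) = 26 (pending={}, committed={b=1, c=14, d=19, e=26})

Answer: 26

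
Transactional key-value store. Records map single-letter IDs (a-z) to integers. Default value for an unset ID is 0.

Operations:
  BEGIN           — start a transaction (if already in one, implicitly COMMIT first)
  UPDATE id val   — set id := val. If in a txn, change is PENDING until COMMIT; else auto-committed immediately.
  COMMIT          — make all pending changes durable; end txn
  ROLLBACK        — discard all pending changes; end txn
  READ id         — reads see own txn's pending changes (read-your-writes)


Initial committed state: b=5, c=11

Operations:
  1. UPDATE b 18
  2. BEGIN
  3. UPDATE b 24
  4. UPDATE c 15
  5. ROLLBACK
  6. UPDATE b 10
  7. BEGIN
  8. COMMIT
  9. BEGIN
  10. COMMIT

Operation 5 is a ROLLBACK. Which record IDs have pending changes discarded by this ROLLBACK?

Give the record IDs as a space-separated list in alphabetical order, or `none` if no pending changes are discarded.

Initial committed: {b=5, c=11}
Op 1: UPDATE b=18 (auto-commit; committed b=18)
Op 2: BEGIN: in_txn=True, pending={}
Op 3: UPDATE b=24 (pending; pending now {b=24})
Op 4: UPDATE c=15 (pending; pending now {b=24, c=15})
Op 5: ROLLBACK: discarded pending ['b', 'c']; in_txn=False
Op 6: UPDATE b=10 (auto-commit; committed b=10)
Op 7: BEGIN: in_txn=True, pending={}
Op 8: COMMIT: merged [] into committed; committed now {b=10, c=11}
Op 9: BEGIN: in_txn=True, pending={}
Op 10: COMMIT: merged [] into committed; committed now {b=10, c=11}
ROLLBACK at op 5 discards: ['b', 'c']

Answer: b c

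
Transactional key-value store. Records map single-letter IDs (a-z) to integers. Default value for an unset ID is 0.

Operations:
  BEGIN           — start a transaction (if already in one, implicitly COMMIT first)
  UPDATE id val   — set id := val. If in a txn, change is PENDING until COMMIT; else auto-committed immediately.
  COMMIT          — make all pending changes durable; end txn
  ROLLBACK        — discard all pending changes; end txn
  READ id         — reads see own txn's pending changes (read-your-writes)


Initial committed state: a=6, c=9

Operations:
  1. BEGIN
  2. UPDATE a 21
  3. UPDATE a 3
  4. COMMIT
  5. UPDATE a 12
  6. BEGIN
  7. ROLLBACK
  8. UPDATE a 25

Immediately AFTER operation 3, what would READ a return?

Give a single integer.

Answer: 3

Derivation:
Initial committed: {a=6, c=9}
Op 1: BEGIN: in_txn=True, pending={}
Op 2: UPDATE a=21 (pending; pending now {a=21})
Op 3: UPDATE a=3 (pending; pending now {a=3})
After op 3: visible(a) = 3 (pending={a=3}, committed={a=6, c=9})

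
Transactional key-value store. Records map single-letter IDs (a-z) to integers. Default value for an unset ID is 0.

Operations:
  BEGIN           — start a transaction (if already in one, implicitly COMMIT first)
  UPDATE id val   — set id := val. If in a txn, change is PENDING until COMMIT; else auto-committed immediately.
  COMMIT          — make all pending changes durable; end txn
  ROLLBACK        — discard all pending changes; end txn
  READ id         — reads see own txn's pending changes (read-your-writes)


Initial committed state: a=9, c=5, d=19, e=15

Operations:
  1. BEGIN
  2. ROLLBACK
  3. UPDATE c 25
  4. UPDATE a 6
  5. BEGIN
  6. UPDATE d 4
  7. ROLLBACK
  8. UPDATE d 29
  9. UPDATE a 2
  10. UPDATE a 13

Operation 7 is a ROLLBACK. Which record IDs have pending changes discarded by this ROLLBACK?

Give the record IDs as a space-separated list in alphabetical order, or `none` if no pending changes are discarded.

Answer: d

Derivation:
Initial committed: {a=9, c=5, d=19, e=15}
Op 1: BEGIN: in_txn=True, pending={}
Op 2: ROLLBACK: discarded pending []; in_txn=False
Op 3: UPDATE c=25 (auto-commit; committed c=25)
Op 4: UPDATE a=6 (auto-commit; committed a=6)
Op 5: BEGIN: in_txn=True, pending={}
Op 6: UPDATE d=4 (pending; pending now {d=4})
Op 7: ROLLBACK: discarded pending ['d']; in_txn=False
Op 8: UPDATE d=29 (auto-commit; committed d=29)
Op 9: UPDATE a=2 (auto-commit; committed a=2)
Op 10: UPDATE a=13 (auto-commit; committed a=13)
ROLLBACK at op 7 discards: ['d']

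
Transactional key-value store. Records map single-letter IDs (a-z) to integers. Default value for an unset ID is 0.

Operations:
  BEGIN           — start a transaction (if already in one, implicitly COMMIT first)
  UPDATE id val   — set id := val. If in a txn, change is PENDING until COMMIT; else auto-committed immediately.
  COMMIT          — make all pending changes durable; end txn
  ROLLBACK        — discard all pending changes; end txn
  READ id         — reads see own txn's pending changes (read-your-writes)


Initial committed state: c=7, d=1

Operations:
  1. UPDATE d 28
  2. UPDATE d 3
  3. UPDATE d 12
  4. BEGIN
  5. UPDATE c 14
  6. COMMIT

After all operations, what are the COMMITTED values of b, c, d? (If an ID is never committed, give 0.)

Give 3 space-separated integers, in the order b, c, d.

Initial committed: {c=7, d=1}
Op 1: UPDATE d=28 (auto-commit; committed d=28)
Op 2: UPDATE d=3 (auto-commit; committed d=3)
Op 3: UPDATE d=12 (auto-commit; committed d=12)
Op 4: BEGIN: in_txn=True, pending={}
Op 5: UPDATE c=14 (pending; pending now {c=14})
Op 6: COMMIT: merged ['c'] into committed; committed now {c=14, d=12}
Final committed: {c=14, d=12}

Answer: 0 14 12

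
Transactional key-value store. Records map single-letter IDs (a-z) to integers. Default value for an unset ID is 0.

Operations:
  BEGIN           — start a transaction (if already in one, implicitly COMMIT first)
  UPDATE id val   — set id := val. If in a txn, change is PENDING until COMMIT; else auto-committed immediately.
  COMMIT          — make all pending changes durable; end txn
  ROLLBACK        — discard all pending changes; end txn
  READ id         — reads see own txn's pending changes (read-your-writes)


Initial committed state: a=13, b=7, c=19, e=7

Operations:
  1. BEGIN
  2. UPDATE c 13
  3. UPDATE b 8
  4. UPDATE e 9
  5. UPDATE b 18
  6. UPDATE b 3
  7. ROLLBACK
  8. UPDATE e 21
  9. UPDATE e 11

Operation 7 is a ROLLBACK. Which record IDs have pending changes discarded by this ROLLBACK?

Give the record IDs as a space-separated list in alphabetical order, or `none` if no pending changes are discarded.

Initial committed: {a=13, b=7, c=19, e=7}
Op 1: BEGIN: in_txn=True, pending={}
Op 2: UPDATE c=13 (pending; pending now {c=13})
Op 3: UPDATE b=8 (pending; pending now {b=8, c=13})
Op 4: UPDATE e=9 (pending; pending now {b=8, c=13, e=9})
Op 5: UPDATE b=18 (pending; pending now {b=18, c=13, e=9})
Op 6: UPDATE b=3 (pending; pending now {b=3, c=13, e=9})
Op 7: ROLLBACK: discarded pending ['b', 'c', 'e']; in_txn=False
Op 8: UPDATE e=21 (auto-commit; committed e=21)
Op 9: UPDATE e=11 (auto-commit; committed e=11)
ROLLBACK at op 7 discards: ['b', 'c', 'e']

Answer: b c e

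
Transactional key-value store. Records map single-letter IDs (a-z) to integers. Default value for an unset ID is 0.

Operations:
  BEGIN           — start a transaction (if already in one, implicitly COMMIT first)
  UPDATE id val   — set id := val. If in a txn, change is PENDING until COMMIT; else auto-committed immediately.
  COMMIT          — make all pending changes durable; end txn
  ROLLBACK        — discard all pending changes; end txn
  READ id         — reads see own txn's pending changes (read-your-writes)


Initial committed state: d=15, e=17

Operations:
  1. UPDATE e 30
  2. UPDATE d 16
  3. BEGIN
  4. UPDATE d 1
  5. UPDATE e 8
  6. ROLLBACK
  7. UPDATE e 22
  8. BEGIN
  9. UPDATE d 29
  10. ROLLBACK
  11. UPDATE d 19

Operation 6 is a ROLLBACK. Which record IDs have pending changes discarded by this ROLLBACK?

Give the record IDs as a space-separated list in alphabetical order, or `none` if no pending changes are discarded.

Initial committed: {d=15, e=17}
Op 1: UPDATE e=30 (auto-commit; committed e=30)
Op 2: UPDATE d=16 (auto-commit; committed d=16)
Op 3: BEGIN: in_txn=True, pending={}
Op 4: UPDATE d=1 (pending; pending now {d=1})
Op 5: UPDATE e=8 (pending; pending now {d=1, e=8})
Op 6: ROLLBACK: discarded pending ['d', 'e']; in_txn=False
Op 7: UPDATE e=22 (auto-commit; committed e=22)
Op 8: BEGIN: in_txn=True, pending={}
Op 9: UPDATE d=29 (pending; pending now {d=29})
Op 10: ROLLBACK: discarded pending ['d']; in_txn=False
Op 11: UPDATE d=19 (auto-commit; committed d=19)
ROLLBACK at op 6 discards: ['d', 'e']

Answer: d e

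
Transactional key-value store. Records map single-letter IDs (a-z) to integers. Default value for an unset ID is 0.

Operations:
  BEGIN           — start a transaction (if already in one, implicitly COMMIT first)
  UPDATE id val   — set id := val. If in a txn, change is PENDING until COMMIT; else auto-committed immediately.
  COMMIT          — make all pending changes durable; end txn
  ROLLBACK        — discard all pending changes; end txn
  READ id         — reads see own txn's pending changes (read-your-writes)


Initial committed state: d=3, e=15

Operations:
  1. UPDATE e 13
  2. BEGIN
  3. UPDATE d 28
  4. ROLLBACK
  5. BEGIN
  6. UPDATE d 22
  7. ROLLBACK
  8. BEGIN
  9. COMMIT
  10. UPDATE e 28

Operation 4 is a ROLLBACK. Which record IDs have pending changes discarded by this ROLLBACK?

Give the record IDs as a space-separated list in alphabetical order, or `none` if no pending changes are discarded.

Initial committed: {d=3, e=15}
Op 1: UPDATE e=13 (auto-commit; committed e=13)
Op 2: BEGIN: in_txn=True, pending={}
Op 3: UPDATE d=28 (pending; pending now {d=28})
Op 4: ROLLBACK: discarded pending ['d']; in_txn=False
Op 5: BEGIN: in_txn=True, pending={}
Op 6: UPDATE d=22 (pending; pending now {d=22})
Op 7: ROLLBACK: discarded pending ['d']; in_txn=False
Op 8: BEGIN: in_txn=True, pending={}
Op 9: COMMIT: merged [] into committed; committed now {d=3, e=13}
Op 10: UPDATE e=28 (auto-commit; committed e=28)
ROLLBACK at op 4 discards: ['d']

Answer: d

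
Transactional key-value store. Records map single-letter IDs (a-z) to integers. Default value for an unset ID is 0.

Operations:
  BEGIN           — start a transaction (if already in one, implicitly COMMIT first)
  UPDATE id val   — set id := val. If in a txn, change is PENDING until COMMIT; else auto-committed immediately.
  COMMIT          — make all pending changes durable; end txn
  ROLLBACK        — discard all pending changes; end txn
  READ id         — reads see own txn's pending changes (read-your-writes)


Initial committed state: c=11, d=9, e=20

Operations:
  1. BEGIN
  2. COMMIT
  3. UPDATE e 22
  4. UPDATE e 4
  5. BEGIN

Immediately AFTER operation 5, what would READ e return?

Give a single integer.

Initial committed: {c=11, d=9, e=20}
Op 1: BEGIN: in_txn=True, pending={}
Op 2: COMMIT: merged [] into committed; committed now {c=11, d=9, e=20}
Op 3: UPDATE e=22 (auto-commit; committed e=22)
Op 4: UPDATE e=4 (auto-commit; committed e=4)
Op 5: BEGIN: in_txn=True, pending={}
After op 5: visible(e) = 4 (pending={}, committed={c=11, d=9, e=4})

Answer: 4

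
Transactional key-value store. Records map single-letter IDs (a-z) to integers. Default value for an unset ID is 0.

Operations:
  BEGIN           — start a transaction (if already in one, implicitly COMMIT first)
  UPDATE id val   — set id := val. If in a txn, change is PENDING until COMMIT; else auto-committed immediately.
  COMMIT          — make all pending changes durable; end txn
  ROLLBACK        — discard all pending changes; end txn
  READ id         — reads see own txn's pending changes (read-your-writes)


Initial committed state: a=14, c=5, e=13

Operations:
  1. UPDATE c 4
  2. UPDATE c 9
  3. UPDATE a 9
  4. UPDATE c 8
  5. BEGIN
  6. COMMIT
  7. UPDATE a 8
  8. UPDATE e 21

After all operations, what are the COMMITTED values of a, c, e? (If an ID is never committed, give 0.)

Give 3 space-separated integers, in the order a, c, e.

Answer: 8 8 21

Derivation:
Initial committed: {a=14, c=5, e=13}
Op 1: UPDATE c=4 (auto-commit; committed c=4)
Op 2: UPDATE c=9 (auto-commit; committed c=9)
Op 3: UPDATE a=9 (auto-commit; committed a=9)
Op 4: UPDATE c=8 (auto-commit; committed c=8)
Op 5: BEGIN: in_txn=True, pending={}
Op 6: COMMIT: merged [] into committed; committed now {a=9, c=8, e=13}
Op 7: UPDATE a=8 (auto-commit; committed a=8)
Op 8: UPDATE e=21 (auto-commit; committed e=21)
Final committed: {a=8, c=8, e=21}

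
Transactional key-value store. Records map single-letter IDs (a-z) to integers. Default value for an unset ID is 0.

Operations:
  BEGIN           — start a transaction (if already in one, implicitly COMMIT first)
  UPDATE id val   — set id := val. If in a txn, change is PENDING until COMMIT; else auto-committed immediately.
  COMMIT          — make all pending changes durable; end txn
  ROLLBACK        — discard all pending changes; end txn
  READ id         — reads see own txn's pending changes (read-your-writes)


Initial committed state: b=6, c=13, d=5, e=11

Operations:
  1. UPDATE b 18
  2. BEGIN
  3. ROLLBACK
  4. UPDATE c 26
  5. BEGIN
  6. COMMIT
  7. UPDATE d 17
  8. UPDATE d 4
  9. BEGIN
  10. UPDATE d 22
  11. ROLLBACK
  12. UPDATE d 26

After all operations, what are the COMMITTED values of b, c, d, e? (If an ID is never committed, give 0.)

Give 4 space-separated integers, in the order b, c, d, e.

Initial committed: {b=6, c=13, d=5, e=11}
Op 1: UPDATE b=18 (auto-commit; committed b=18)
Op 2: BEGIN: in_txn=True, pending={}
Op 3: ROLLBACK: discarded pending []; in_txn=False
Op 4: UPDATE c=26 (auto-commit; committed c=26)
Op 5: BEGIN: in_txn=True, pending={}
Op 6: COMMIT: merged [] into committed; committed now {b=18, c=26, d=5, e=11}
Op 7: UPDATE d=17 (auto-commit; committed d=17)
Op 8: UPDATE d=4 (auto-commit; committed d=4)
Op 9: BEGIN: in_txn=True, pending={}
Op 10: UPDATE d=22 (pending; pending now {d=22})
Op 11: ROLLBACK: discarded pending ['d']; in_txn=False
Op 12: UPDATE d=26 (auto-commit; committed d=26)
Final committed: {b=18, c=26, d=26, e=11}

Answer: 18 26 26 11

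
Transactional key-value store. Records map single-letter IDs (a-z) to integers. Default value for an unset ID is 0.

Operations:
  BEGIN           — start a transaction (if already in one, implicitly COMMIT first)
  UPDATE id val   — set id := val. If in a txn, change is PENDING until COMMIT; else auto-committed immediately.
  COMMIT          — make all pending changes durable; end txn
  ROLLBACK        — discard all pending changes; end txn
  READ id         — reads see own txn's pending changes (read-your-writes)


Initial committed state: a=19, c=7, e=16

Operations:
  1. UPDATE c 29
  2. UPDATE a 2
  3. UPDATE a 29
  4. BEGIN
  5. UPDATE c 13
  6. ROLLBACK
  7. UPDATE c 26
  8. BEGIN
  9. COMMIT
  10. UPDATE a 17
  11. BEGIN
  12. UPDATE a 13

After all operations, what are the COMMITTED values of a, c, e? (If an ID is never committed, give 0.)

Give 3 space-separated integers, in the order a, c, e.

Answer: 17 26 16

Derivation:
Initial committed: {a=19, c=7, e=16}
Op 1: UPDATE c=29 (auto-commit; committed c=29)
Op 2: UPDATE a=2 (auto-commit; committed a=2)
Op 3: UPDATE a=29 (auto-commit; committed a=29)
Op 4: BEGIN: in_txn=True, pending={}
Op 5: UPDATE c=13 (pending; pending now {c=13})
Op 6: ROLLBACK: discarded pending ['c']; in_txn=False
Op 7: UPDATE c=26 (auto-commit; committed c=26)
Op 8: BEGIN: in_txn=True, pending={}
Op 9: COMMIT: merged [] into committed; committed now {a=29, c=26, e=16}
Op 10: UPDATE a=17 (auto-commit; committed a=17)
Op 11: BEGIN: in_txn=True, pending={}
Op 12: UPDATE a=13 (pending; pending now {a=13})
Final committed: {a=17, c=26, e=16}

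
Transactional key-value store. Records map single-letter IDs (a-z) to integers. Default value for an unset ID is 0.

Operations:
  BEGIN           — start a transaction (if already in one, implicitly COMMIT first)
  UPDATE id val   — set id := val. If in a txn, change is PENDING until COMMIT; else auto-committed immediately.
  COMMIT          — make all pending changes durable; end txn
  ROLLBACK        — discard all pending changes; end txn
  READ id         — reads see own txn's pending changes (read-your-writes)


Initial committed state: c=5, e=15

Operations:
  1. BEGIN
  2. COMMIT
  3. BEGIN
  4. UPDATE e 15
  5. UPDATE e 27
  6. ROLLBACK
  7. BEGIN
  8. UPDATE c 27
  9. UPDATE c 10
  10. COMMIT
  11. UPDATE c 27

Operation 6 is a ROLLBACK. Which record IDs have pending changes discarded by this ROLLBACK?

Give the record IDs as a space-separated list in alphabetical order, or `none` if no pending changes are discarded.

Answer: e

Derivation:
Initial committed: {c=5, e=15}
Op 1: BEGIN: in_txn=True, pending={}
Op 2: COMMIT: merged [] into committed; committed now {c=5, e=15}
Op 3: BEGIN: in_txn=True, pending={}
Op 4: UPDATE e=15 (pending; pending now {e=15})
Op 5: UPDATE e=27 (pending; pending now {e=27})
Op 6: ROLLBACK: discarded pending ['e']; in_txn=False
Op 7: BEGIN: in_txn=True, pending={}
Op 8: UPDATE c=27 (pending; pending now {c=27})
Op 9: UPDATE c=10 (pending; pending now {c=10})
Op 10: COMMIT: merged ['c'] into committed; committed now {c=10, e=15}
Op 11: UPDATE c=27 (auto-commit; committed c=27)
ROLLBACK at op 6 discards: ['e']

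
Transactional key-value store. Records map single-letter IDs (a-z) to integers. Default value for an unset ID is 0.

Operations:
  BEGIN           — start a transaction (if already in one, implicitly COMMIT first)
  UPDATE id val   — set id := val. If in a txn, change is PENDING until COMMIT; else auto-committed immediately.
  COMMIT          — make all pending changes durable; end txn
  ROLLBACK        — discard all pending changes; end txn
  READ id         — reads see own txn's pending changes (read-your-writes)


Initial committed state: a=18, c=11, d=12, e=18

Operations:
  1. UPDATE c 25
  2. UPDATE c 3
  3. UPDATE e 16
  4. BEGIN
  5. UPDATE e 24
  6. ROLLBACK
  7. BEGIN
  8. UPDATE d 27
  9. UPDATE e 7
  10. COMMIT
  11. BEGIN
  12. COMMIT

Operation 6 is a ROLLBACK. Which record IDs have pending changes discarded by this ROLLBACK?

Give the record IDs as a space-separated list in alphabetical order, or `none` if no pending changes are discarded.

Answer: e

Derivation:
Initial committed: {a=18, c=11, d=12, e=18}
Op 1: UPDATE c=25 (auto-commit; committed c=25)
Op 2: UPDATE c=3 (auto-commit; committed c=3)
Op 3: UPDATE e=16 (auto-commit; committed e=16)
Op 4: BEGIN: in_txn=True, pending={}
Op 5: UPDATE e=24 (pending; pending now {e=24})
Op 6: ROLLBACK: discarded pending ['e']; in_txn=False
Op 7: BEGIN: in_txn=True, pending={}
Op 8: UPDATE d=27 (pending; pending now {d=27})
Op 9: UPDATE e=7 (pending; pending now {d=27, e=7})
Op 10: COMMIT: merged ['d', 'e'] into committed; committed now {a=18, c=3, d=27, e=7}
Op 11: BEGIN: in_txn=True, pending={}
Op 12: COMMIT: merged [] into committed; committed now {a=18, c=3, d=27, e=7}
ROLLBACK at op 6 discards: ['e']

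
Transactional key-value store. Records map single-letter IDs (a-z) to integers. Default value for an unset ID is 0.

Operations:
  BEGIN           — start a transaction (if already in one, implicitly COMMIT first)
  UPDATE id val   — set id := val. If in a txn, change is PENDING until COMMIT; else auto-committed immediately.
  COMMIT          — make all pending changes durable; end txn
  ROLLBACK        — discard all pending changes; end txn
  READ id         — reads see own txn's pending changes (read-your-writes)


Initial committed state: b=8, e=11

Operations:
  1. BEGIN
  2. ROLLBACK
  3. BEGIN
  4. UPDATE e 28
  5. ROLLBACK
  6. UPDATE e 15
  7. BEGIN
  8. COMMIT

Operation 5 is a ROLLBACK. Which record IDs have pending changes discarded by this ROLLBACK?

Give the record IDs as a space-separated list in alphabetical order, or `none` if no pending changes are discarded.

Answer: e

Derivation:
Initial committed: {b=8, e=11}
Op 1: BEGIN: in_txn=True, pending={}
Op 2: ROLLBACK: discarded pending []; in_txn=False
Op 3: BEGIN: in_txn=True, pending={}
Op 4: UPDATE e=28 (pending; pending now {e=28})
Op 5: ROLLBACK: discarded pending ['e']; in_txn=False
Op 6: UPDATE e=15 (auto-commit; committed e=15)
Op 7: BEGIN: in_txn=True, pending={}
Op 8: COMMIT: merged [] into committed; committed now {b=8, e=15}
ROLLBACK at op 5 discards: ['e']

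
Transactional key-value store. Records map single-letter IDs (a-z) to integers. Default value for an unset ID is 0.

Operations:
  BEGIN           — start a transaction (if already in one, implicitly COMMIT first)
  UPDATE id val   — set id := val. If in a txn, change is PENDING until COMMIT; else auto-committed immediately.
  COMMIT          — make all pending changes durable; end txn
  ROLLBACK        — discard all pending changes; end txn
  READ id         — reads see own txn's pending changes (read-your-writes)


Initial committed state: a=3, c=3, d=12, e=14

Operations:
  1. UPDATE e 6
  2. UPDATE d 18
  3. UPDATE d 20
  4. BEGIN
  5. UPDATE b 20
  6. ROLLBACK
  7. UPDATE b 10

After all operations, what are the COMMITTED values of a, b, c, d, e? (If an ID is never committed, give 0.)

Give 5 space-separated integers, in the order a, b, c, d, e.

Answer: 3 10 3 20 6

Derivation:
Initial committed: {a=3, c=3, d=12, e=14}
Op 1: UPDATE e=6 (auto-commit; committed e=6)
Op 2: UPDATE d=18 (auto-commit; committed d=18)
Op 3: UPDATE d=20 (auto-commit; committed d=20)
Op 4: BEGIN: in_txn=True, pending={}
Op 5: UPDATE b=20 (pending; pending now {b=20})
Op 6: ROLLBACK: discarded pending ['b']; in_txn=False
Op 7: UPDATE b=10 (auto-commit; committed b=10)
Final committed: {a=3, b=10, c=3, d=20, e=6}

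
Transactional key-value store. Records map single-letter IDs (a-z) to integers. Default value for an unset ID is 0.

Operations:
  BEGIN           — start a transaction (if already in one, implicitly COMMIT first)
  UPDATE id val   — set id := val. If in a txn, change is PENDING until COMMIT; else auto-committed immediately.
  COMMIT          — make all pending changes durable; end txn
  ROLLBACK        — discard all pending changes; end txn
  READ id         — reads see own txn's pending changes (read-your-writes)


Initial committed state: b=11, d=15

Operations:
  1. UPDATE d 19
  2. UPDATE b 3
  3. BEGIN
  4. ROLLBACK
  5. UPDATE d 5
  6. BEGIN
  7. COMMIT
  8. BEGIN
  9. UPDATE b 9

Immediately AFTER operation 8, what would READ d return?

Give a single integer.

Initial committed: {b=11, d=15}
Op 1: UPDATE d=19 (auto-commit; committed d=19)
Op 2: UPDATE b=3 (auto-commit; committed b=3)
Op 3: BEGIN: in_txn=True, pending={}
Op 4: ROLLBACK: discarded pending []; in_txn=False
Op 5: UPDATE d=5 (auto-commit; committed d=5)
Op 6: BEGIN: in_txn=True, pending={}
Op 7: COMMIT: merged [] into committed; committed now {b=3, d=5}
Op 8: BEGIN: in_txn=True, pending={}
After op 8: visible(d) = 5 (pending={}, committed={b=3, d=5})

Answer: 5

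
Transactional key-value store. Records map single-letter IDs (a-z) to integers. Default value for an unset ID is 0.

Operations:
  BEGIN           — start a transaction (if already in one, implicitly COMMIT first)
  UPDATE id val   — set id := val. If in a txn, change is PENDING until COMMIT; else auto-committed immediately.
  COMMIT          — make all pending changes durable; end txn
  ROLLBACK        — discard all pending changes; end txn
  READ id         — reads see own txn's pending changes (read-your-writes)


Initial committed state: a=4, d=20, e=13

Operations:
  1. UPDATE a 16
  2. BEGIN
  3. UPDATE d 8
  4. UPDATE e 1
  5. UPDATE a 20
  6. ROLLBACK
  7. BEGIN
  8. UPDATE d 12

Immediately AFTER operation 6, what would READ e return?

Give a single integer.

Initial committed: {a=4, d=20, e=13}
Op 1: UPDATE a=16 (auto-commit; committed a=16)
Op 2: BEGIN: in_txn=True, pending={}
Op 3: UPDATE d=8 (pending; pending now {d=8})
Op 4: UPDATE e=1 (pending; pending now {d=8, e=1})
Op 5: UPDATE a=20 (pending; pending now {a=20, d=8, e=1})
Op 6: ROLLBACK: discarded pending ['a', 'd', 'e']; in_txn=False
After op 6: visible(e) = 13 (pending={}, committed={a=16, d=20, e=13})

Answer: 13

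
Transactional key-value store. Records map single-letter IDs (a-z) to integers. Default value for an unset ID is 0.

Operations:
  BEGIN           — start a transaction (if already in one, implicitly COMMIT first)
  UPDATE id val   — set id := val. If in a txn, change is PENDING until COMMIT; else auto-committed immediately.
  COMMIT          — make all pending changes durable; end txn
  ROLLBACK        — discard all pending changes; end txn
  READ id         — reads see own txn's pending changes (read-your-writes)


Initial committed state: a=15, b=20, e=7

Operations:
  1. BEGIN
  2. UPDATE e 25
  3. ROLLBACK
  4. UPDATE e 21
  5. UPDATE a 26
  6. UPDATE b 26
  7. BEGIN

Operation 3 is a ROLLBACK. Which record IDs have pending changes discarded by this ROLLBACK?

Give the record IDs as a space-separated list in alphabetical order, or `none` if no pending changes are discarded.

Initial committed: {a=15, b=20, e=7}
Op 1: BEGIN: in_txn=True, pending={}
Op 2: UPDATE e=25 (pending; pending now {e=25})
Op 3: ROLLBACK: discarded pending ['e']; in_txn=False
Op 4: UPDATE e=21 (auto-commit; committed e=21)
Op 5: UPDATE a=26 (auto-commit; committed a=26)
Op 6: UPDATE b=26 (auto-commit; committed b=26)
Op 7: BEGIN: in_txn=True, pending={}
ROLLBACK at op 3 discards: ['e']

Answer: e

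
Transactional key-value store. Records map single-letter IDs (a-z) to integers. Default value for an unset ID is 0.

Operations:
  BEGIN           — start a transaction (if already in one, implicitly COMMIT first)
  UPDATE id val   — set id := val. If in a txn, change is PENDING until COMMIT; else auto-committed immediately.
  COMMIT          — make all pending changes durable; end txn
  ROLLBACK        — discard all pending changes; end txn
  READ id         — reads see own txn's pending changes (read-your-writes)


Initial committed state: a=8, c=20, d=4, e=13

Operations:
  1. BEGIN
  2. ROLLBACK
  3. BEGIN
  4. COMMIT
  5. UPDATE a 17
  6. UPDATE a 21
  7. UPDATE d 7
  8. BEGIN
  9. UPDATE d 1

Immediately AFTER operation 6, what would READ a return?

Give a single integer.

Answer: 21

Derivation:
Initial committed: {a=8, c=20, d=4, e=13}
Op 1: BEGIN: in_txn=True, pending={}
Op 2: ROLLBACK: discarded pending []; in_txn=False
Op 3: BEGIN: in_txn=True, pending={}
Op 4: COMMIT: merged [] into committed; committed now {a=8, c=20, d=4, e=13}
Op 5: UPDATE a=17 (auto-commit; committed a=17)
Op 6: UPDATE a=21 (auto-commit; committed a=21)
After op 6: visible(a) = 21 (pending={}, committed={a=21, c=20, d=4, e=13})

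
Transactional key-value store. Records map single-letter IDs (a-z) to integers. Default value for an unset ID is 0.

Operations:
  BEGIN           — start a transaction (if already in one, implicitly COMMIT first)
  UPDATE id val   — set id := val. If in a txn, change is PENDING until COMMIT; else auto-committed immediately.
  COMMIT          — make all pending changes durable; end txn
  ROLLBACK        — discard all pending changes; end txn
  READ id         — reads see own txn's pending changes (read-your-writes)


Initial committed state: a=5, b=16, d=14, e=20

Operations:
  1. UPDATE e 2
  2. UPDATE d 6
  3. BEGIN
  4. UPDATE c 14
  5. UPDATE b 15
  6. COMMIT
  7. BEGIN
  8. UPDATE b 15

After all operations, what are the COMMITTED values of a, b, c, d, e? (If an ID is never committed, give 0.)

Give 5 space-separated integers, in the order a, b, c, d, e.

Initial committed: {a=5, b=16, d=14, e=20}
Op 1: UPDATE e=2 (auto-commit; committed e=2)
Op 2: UPDATE d=6 (auto-commit; committed d=6)
Op 3: BEGIN: in_txn=True, pending={}
Op 4: UPDATE c=14 (pending; pending now {c=14})
Op 5: UPDATE b=15 (pending; pending now {b=15, c=14})
Op 6: COMMIT: merged ['b', 'c'] into committed; committed now {a=5, b=15, c=14, d=6, e=2}
Op 7: BEGIN: in_txn=True, pending={}
Op 8: UPDATE b=15 (pending; pending now {b=15})
Final committed: {a=5, b=15, c=14, d=6, e=2}

Answer: 5 15 14 6 2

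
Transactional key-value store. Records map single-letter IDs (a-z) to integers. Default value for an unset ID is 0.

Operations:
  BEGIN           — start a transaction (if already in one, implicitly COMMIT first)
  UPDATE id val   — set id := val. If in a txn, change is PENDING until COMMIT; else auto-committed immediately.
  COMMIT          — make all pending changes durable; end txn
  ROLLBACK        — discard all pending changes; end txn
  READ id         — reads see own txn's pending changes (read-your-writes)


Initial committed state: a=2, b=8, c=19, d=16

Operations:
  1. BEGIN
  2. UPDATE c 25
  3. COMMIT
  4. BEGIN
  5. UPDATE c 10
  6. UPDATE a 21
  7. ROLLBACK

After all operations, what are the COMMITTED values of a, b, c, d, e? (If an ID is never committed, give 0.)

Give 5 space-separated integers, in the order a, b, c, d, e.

Initial committed: {a=2, b=8, c=19, d=16}
Op 1: BEGIN: in_txn=True, pending={}
Op 2: UPDATE c=25 (pending; pending now {c=25})
Op 3: COMMIT: merged ['c'] into committed; committed now {a=2, b=8, c=25, d=16}
Op 4: BEGIN: in_txn=True, pending={}
Op 5: UPDATE c=10 (pending; pending now {c=10})
Op 6: UPDATE a=21 (pending; pending now {a=21, c=10})
Op 7: ROLLBACK: discarded pending ['a', 'c']; in_txn=False
Final committed: {a=2, b=8, c=25, d=16}

Answer: 2 8 25 16 0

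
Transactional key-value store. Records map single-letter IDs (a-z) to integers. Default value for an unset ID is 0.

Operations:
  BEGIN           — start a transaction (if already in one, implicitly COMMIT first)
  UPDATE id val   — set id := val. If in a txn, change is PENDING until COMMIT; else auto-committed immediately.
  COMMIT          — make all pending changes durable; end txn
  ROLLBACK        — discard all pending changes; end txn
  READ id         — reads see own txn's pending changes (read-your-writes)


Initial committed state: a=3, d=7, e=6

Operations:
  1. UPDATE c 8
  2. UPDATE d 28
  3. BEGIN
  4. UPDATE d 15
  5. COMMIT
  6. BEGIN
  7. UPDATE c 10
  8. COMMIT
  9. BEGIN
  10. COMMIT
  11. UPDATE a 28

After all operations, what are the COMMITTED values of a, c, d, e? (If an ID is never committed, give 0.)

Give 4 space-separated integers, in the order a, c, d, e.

Answer: 28 10 15 6

Derivation:
Initial committed: {a=3, d=7, e=6}
Op 1: UPDATE c=8 (auto-commit; committed c=8)
Op 2: UPDATE d=28 (auto-commit; committed d=28)
Op 3: BEGIN: in_txn=True, pending={}
Op 4: UPDATE d=15 (pending; pending now {d=15})
Op 5: COMMIT: merged ['d'] into committed; committed now {a=3, c=8, d=15, e=6}
Op 6: BEGIN: in_txn=True, pending={}
Op 7: UPDATE c=10 (pending; pending now {c=10})
Op 8: COMMIT: merged ['c'] into committed; committed now {a=3, c=10, d=15, e=6}
Op 9: BEGIN: in_txn=True, pending={}
Op 10: COMMIT: merged [] into committed; committed now {a=3, c=10, d=15, e=6}
Op 11: UPDATE a=28 (auto-commit; committed a=28)
Final committed: {a=28, c=10, d=15, e=6}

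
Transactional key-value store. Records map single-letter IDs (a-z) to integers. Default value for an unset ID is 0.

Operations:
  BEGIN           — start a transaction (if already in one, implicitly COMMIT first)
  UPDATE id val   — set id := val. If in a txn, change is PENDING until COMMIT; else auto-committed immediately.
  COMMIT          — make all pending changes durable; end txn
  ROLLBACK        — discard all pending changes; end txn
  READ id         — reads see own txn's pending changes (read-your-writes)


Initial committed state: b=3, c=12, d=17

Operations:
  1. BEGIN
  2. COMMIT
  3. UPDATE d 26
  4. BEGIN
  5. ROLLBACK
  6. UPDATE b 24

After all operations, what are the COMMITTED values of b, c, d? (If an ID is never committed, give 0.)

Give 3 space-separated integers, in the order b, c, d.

Answer: 24 12 26

Derivation:
Initial committed: {b=3, c=12, d=17}
Op 1: BEGIN: in_txn=True, pending={}
Op 2: COMMIT: merged [] into committed; committed now {b=3, c=12, d=17}
Op 3: UPDATE d=26 (auto-commit; committed d=26)
Op 4: BEGIN: in_txn=True, pending={}
Op 5: ROLLBACK: discarded pending []; in_txn=False
Op 6: UPDATE b=24 (auto-commit; committed b=24)
Final committed: {b=24, c=12, d=26}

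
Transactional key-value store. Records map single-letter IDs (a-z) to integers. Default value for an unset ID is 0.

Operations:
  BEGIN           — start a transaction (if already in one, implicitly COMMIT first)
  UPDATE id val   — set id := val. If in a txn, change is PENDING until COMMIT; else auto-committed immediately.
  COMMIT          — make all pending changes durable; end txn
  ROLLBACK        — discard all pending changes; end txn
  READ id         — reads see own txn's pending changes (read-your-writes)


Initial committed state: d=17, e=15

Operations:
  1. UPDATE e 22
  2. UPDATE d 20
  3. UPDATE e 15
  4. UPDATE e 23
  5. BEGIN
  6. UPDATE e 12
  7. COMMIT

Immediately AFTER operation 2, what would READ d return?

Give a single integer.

Answer: 20

Derivation:
Initial committed: {d=17, e=15}
Op 1: UPDATE e=22 (auto-commit; committed e=22)
Op 2: UPDATE d=20 (auto-commit; committed d=20)
After op 2: visible(d) = 20 (pending={}, committed={d=20, e=22})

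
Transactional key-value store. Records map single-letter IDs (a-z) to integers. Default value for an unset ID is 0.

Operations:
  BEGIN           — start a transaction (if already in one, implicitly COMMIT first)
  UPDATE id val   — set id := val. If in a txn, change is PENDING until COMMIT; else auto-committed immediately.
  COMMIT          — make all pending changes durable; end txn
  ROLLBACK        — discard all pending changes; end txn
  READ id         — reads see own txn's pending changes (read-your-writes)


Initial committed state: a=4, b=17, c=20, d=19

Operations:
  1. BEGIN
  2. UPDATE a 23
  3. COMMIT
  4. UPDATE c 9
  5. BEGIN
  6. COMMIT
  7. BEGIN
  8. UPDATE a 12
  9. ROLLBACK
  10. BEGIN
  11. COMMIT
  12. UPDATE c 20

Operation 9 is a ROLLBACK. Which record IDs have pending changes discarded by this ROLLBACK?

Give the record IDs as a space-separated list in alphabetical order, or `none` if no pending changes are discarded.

Initial committed: {a=4, b=17, c=20, d=19}
Op 1: BEGIN: in_txn=True, pending={}
Op 2: UPDATE a=23 (pending; pending now {a=23})
Op 3: COMMIT: merged ['a'] into committed; committed now {a=23, b=17, c=20, d=19}
Op 4: UPDATE c=9 (auto-commit; committed c=9)
Op 5: BEGIN: in_txn=True, pending={}
Op 6: COMMIT: merged [] into committed; committed now {a=23, b=17, c=9, d=19}
Op 7: BEGIN: in_txn=True, pending={}
Op 8: UPDATE a=12 (pending; pending now {a=12})
Op 9: ROLLBACK: discarded pending ['a']; in_txn=False
Op 10: BEGIN: in_txn=True, pending={}
Op 11: COMMIT: merged [] into committed; committed now {a=23, b=17, c=9, d=19}
Op 12: UPDATE c=20 (auto-commit; committed c=20)
ROLLBACK at op 9 discards: ['a']

Answer: a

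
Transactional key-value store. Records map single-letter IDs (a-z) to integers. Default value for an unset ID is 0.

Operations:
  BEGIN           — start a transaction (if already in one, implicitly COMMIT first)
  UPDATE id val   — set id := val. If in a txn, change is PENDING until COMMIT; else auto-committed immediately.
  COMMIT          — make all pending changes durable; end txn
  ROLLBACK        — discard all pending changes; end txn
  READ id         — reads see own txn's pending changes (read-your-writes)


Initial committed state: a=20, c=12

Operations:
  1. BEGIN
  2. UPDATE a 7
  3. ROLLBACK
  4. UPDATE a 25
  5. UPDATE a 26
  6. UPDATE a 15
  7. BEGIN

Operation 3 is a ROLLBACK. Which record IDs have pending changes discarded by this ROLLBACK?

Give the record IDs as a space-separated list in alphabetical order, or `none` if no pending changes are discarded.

Answer: a

Derivation:
Initial committed: {a=20, c=12}
Op 1: BEGIN: in_txn=True, pending={}
Op 2: UPDATE a=7 (pending; pending now {a=7})
Op 3: ROLLBACK: discarded pending ['a']; in_txn=False
Op 4: UPDATE a=25 (auto-commit; committed a=25)
Op 5: UPDATE a=26 (auto-commit; committed a=26)
Op 6: UPDATE a=15 (auto-commit; committed a=15)
Op 7: BEGIN: in_txn=True, pending={}
ROLLBACK at op 3 discards: ['a']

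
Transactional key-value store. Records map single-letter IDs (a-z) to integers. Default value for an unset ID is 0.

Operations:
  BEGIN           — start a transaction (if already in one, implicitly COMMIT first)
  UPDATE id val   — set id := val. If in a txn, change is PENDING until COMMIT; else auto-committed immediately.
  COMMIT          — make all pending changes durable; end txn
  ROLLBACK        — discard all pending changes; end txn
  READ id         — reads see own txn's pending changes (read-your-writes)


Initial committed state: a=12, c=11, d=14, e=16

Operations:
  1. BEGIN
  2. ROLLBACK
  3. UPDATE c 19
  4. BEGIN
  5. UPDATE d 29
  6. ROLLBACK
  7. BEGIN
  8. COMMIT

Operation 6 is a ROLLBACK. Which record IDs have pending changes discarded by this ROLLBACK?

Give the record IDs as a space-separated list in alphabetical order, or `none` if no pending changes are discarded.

Answer: d

Derivation:
Initial committed: {a=12, c=11, d=14, e=16}
Op 1: BEGIN: in_txn=True, pending={}
Op 2: ROLLBACK: discarded pending []; in_txn=False
Op 3: UPDATE c=19 (auto-commit; committed c=19)
Op 4: BEGIN: in_txn=True, pending={}
Op 5: UPDATE d=29 (pending; pending now {d=29})
Op 6: ROLLBACK: discarded pending ['d']; in_txn=False
Op 7: BEGIN: in_txn=True, pending={}
Op 8: COMMIT: merged [] into committed; committed now {a=12, c=19, d=14, e=16}
ROLLBACK at op 6 discards: ['d']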